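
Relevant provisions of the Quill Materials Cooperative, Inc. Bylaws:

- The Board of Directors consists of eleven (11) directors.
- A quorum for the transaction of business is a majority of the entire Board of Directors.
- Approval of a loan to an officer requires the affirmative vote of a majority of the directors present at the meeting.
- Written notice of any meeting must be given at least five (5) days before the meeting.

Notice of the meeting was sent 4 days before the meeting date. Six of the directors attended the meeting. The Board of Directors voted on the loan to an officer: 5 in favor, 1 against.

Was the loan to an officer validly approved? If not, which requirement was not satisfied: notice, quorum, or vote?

Invalid — notice requirement not satisfied.

Notice: 4 days given; 5 required (4 < 5). Not satisfied.
Quorum: 6 present; quorum is 6. Satisfied.
Vote: the loan to an officer requires a majority of the directors present (6). A majority of 6 is 4, so 4 affirmative votes are needed; 5 voted in favor. Satisfied.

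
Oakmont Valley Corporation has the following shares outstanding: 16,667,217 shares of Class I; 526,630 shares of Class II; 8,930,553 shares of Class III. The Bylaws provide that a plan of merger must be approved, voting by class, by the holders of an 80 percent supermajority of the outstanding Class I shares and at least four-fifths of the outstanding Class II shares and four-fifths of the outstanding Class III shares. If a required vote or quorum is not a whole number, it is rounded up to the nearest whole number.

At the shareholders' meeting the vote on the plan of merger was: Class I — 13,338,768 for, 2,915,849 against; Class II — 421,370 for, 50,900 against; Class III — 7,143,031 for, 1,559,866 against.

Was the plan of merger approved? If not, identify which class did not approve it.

Class I: 4/5 of 16667217 = 13333773.60, rounded up to 13333774; 13,333,774 required, 13,338,768 in favor — approved.
Class II: 4/5 of 526630 = 421304; 421,304 required, 421,370 in favor — approved.
Class III: 4/5 of 8930553 = 7144442.40, rounded up to 7144443; 7,144,443 required, 7,143,031 in favor — not approved.

Not approved — the Class III shares did not give the required vote.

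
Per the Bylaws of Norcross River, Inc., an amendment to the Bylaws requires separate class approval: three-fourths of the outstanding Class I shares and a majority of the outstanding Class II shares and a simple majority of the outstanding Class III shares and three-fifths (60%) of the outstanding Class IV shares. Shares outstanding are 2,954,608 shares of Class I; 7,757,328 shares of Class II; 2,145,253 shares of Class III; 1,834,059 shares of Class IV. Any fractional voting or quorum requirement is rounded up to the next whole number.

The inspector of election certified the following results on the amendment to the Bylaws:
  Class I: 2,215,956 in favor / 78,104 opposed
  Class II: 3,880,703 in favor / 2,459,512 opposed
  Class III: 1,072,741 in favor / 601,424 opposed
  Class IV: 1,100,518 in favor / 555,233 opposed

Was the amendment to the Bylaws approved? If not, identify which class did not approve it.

Class I: 3/4 of 2954608 = 2215956; 2,215,956 required, 2,215,956 in favor — approved.
Class II: a majority of 7757328 is 3878665; 3,878,665 required, 3,880,703 in favor — approved.
Class III: a majority of 2145253 is 1072627; 1,072,627 required, 1,072,741 in favor — approved.
Class IV: 3/5 of 1834059 = 1100435.40, rounded up to 1100436; 1,100,436 required, 1,100,518 in favor — approved.

Approved — every class gave the required vote.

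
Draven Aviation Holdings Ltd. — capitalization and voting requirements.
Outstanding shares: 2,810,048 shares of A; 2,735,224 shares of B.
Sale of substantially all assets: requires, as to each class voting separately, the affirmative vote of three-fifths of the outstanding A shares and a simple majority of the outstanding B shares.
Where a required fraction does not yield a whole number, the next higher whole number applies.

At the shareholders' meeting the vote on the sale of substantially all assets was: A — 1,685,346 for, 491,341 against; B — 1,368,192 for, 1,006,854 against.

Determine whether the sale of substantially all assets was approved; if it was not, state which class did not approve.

Not approved — the A shares did not give the required vote.

A: 3/5 of 2810048 = 1686028.80, rounded up to 1686029; 1,686,029 required, 1,685,346 in favor — not approved.
B: a majority of 2735224 is 1367613; 1,367,613 required, 1,368,192 in favor — approved.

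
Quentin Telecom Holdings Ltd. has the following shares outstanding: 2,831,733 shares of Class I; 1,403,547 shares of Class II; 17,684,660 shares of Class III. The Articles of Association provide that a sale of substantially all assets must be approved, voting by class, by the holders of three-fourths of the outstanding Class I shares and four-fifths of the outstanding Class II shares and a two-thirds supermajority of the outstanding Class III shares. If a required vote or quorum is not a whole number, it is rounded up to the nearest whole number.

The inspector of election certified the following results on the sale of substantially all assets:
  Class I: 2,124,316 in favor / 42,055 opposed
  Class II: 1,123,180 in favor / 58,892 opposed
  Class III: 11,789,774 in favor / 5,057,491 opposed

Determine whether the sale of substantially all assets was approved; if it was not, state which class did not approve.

Approved — every class gave the required vote.

Class I: 3/4 of 2831733 = 2123799.75, rounded up to 2123800; 2,123,800 required, 2,124,316 in favor — approved.
Class II: 4/5 of 1403547 = 1122837.60, rounded up to 1122838; 1,122,838 required, 1,123,180 in favor — approved.
Class III: 2/3 of 17684660 = 11789773.33, rounded up to 11789774; 11,789,774 required, 11,789,774 in favor — approved.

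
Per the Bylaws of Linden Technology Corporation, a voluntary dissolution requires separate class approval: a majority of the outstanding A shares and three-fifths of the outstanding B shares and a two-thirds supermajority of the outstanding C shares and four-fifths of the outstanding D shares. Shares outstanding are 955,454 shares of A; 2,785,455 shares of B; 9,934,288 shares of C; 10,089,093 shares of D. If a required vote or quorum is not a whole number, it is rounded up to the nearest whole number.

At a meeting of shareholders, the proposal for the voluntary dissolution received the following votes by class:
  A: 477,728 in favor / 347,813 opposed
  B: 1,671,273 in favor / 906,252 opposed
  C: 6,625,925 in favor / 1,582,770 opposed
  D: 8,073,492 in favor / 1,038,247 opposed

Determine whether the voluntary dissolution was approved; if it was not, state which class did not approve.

A: a majority of 955454 is 477728; 477,728 required, 477,728 in favor — approved.
B: 3/5 of 2785455 = 1671273; 1,671,273 required, 1,671,273 in favor — approved.
C: 2/3 of 9934288 = 6622858.67, rounded up to 6622859; 6,622,859 required, 6,625,925 in favor — approved.
D: 4/5 of 10089093 = 8071274.40, rounded up to 8071275; 8,071,275 required, 8,073,492 in favor — approved.

Approved — every class gave the required vote.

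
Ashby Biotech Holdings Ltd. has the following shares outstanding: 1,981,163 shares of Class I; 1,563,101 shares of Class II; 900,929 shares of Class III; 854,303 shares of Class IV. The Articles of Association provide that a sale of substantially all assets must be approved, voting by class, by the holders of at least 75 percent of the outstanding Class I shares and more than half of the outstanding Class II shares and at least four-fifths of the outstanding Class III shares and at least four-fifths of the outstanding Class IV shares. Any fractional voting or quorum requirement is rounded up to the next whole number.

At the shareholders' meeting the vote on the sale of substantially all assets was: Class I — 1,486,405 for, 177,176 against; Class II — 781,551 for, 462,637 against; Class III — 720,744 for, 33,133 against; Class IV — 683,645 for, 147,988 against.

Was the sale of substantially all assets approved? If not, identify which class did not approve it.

Class I: 3/4 of 1981163 = 1485872.25, rounded up to 1485873; 1,485,873 required, 1,486,405 in favor — approved.
Class II: a majority of 1563101 is 781551; 781,551 required, 781,551 in favor — approved.
Class III: 4/5 of 900929 = 720743.20, rounded up to 720744; 720,744 required, 720,744 in favor — approved.
Class IV: 4/5 of 854303 = 683442.40, rounded up to 683443; 683,443 required, 683,645 in favor — approved.

Approved — every class gave the required vote.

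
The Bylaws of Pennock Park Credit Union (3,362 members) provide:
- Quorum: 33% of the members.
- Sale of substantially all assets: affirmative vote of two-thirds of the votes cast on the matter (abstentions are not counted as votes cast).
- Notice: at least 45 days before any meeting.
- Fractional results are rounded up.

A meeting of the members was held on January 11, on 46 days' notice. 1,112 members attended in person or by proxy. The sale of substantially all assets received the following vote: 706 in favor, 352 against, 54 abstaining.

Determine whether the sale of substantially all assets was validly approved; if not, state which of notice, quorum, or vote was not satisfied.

Notice: 46 days given; 45 required. Satisfied.
Quorum: 33% of 3,362 = 1,109.46, rounded up to 1,110; 1,112 present. Satisfied.
Vote: requires two-thirds of the votes cast (1,112 − 54 abstaining = 1,058); 2/3 of 1058 = 705.33, rounded up to 706, so 706 needed; 706 in favor. Satisfied.

Valid — all requirements satisfied.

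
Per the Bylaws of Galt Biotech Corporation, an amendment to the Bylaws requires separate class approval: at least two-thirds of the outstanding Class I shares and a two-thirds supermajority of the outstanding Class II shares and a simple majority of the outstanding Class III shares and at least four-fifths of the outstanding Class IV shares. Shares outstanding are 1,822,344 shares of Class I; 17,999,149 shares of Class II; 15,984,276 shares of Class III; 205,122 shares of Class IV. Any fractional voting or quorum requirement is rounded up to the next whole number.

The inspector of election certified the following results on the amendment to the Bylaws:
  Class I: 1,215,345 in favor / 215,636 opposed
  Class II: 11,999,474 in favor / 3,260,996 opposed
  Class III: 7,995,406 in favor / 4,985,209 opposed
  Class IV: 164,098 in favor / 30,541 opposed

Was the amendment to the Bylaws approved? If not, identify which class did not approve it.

Approved — every class gave the required vote.

Class I: 2/3 of 1822344 = 1214896; 1,214,896 required, 1,215,345 in favor — approved.
Class II: 2/3 of 17999149 = 11999432.67, rounded up to 11999433; 11,999,433 required, 11,999,474 in favor — approved.
Class III: a majority of 15984276 is 7992139; 7,992,139 required, 7,995,406 in favor — approved.
Class IV: 4/5 of 205122 = 164097.60, rounded up to 164098; 164,098 required, 164,098 in favor — approved.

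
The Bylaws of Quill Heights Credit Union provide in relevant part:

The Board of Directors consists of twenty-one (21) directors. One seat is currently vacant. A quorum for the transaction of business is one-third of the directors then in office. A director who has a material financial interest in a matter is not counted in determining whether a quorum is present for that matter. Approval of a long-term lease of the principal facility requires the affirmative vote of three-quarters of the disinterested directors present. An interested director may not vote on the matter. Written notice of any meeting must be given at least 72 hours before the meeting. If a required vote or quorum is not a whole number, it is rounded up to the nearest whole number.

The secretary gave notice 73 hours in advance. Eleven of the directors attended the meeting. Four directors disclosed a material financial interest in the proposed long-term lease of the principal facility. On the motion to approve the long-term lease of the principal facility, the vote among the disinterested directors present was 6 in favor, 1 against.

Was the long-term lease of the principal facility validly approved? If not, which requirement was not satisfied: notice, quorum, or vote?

Valid — all requirements satisfied.

Notice: 73 hours given; 72 required (73 ≥ 72). Satisfied.
Quorum: 11 present, but the 4 interested directors do not count, leaving 7. Quorum is 7. Satisfied.
Vote: the long-term lease of the principal facility requires three-fourths of the disinterested directors present (11 − 4 = 7). 3/4 of 7 = 5.25, rounded up to 6, so 6 affirmative votes are needed; 6 voted in favor. Satisfied.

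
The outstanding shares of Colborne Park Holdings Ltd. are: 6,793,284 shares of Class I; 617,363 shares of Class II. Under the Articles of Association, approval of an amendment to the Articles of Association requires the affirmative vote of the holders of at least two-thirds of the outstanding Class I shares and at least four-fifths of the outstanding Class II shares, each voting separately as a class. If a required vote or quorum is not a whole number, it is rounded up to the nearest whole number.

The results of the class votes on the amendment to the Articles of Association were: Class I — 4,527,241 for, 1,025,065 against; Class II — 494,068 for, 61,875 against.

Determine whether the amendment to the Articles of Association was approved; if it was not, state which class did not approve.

Class I: 2/3 of 6793284 = 4528856; 4,528,856 required, 4,527,241 in favor — not approved.
Class II: 4/5 of 617363 = 493890.40, rounded up to 493891; 493,891 required, 494,068 in favor — approved.

Not approved — the Class I shares did not give the required vote.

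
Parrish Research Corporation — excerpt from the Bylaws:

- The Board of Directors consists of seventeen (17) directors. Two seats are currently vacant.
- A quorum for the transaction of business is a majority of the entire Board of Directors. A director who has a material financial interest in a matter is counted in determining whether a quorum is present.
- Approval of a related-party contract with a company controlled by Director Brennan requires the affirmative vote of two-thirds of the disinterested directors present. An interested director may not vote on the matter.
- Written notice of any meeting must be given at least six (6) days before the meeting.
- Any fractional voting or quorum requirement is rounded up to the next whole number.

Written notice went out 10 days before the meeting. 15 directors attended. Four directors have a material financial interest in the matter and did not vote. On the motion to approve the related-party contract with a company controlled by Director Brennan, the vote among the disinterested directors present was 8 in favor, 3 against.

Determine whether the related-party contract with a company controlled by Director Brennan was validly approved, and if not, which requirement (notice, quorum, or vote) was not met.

Notice: 10 days given; 6 required (10 ≥ 6). Satisfied.
Quorum: 15 present (interested directors count toward quorum); quorum is 9. Satisfied.
Vote: the related-party contract with a company controlled by Director Brennan requires two-thirds of the disinterested directors present (15 − 4 = 11). 2/3 of 11 = 7.33, rounded up to 8, so 8 affirmative votes are needed; 8 voted in favor. Satisfied.

Valid — all requirements satisfied.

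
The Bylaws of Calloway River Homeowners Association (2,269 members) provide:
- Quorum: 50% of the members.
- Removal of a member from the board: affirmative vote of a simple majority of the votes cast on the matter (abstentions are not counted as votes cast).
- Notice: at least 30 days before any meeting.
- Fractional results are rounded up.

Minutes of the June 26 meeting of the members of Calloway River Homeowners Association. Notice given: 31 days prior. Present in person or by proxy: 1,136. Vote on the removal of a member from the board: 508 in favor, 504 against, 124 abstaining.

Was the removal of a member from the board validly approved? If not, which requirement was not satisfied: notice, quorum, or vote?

Valid — all requirements satisfied.

Notice: 31 days given; 30 required. Satisfied.
Quorum: 50% of 2,269 = 1,134.50, rounded up to 1,135; 1,136 present. Satisfied.
Vote: requires a majority of the votes cast (1,136 − 124 abstaining = 1,012); a majority of 1012 is 507, so 507 needed; 508 in favor. Satisfied.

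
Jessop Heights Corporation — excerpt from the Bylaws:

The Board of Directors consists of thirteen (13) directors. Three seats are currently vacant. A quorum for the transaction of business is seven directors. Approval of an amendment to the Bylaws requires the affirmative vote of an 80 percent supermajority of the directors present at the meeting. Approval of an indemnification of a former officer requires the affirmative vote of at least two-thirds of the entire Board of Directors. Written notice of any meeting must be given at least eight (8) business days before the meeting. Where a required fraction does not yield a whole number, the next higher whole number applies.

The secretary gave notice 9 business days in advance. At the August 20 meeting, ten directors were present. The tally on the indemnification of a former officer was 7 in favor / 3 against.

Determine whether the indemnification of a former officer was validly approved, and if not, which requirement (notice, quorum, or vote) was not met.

Invalid — vote requirement not satisfied.

Notice: 9 business days given; 8 required (9 ≥ 8). Satisfied.
Quorum: 10 present; quorum is 7. Satisfied.
Vote: the indemnification of a former officer requires two-thirds of the entire Board of Directors (13). 2/3 of 13 = 8.67, rounded up to 9, so 9 affirmative votes are needed; 7 voted in favor. Not satisfied.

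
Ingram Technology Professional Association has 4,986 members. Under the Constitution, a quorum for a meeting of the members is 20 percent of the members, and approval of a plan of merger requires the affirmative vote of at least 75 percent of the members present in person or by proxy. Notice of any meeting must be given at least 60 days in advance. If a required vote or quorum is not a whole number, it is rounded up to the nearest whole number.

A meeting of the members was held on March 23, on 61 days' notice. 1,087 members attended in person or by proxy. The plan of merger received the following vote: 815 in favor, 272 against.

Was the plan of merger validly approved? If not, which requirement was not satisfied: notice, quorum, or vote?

Notice: 61 days given; 60 required. Satisfied.
Quorum: 20% of 4,986 = 997.20, rounded up to 998; 1,087 present. Satisfied.
Vote: requires three-fourths of those present (1,087); 3/4 of 1087 = 815.25, rounded up to 816, so 816 needed; 815 in favor. Not satisfied.

Invalid — vote requirement not satisfied.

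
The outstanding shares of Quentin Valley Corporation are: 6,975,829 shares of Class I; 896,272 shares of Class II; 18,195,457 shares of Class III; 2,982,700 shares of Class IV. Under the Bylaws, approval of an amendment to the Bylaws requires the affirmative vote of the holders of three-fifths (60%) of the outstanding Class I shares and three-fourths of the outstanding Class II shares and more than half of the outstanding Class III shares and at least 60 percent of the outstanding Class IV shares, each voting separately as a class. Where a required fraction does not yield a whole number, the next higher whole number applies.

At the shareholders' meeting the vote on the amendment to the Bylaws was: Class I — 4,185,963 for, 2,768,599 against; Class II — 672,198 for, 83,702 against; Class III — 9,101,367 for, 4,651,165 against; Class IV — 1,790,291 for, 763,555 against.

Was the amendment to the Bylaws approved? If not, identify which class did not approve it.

Class I: 3/5 of 6975829 = 4185497.40, rounded up to 4185498; 4,185,498 required, 4,185,963 in favor — approved.
Class II: 3/4 of 896272 = 672204; 672,204 required, 672,198 in favor — not approved.
Class III: a majority of 18195457 is 9097729; 9,097,729 required, 9,101,367 in favor — approved.
Class IV: 3/5 of 2982700 = 1789620; 1,789,620 required, 1,790,291 in favor — approved.

Not approved — the Class II shares did not give the required vote.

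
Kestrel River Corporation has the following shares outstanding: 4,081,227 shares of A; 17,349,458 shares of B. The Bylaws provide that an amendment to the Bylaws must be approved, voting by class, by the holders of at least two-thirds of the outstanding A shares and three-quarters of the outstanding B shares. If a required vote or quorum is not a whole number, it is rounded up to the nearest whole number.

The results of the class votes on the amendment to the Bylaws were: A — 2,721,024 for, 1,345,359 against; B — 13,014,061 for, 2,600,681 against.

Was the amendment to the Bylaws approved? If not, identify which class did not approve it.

A: 2/3 of 4081227 = 2720818; 2,720,818 required, 2,721,024 in favor — approved.
B: 3/4 of 17349458 = 13012093.50, rounded up to 13012094; 13,012,094 required, 13,014,061 in favor — approved.

Approved — every class gave the required vote.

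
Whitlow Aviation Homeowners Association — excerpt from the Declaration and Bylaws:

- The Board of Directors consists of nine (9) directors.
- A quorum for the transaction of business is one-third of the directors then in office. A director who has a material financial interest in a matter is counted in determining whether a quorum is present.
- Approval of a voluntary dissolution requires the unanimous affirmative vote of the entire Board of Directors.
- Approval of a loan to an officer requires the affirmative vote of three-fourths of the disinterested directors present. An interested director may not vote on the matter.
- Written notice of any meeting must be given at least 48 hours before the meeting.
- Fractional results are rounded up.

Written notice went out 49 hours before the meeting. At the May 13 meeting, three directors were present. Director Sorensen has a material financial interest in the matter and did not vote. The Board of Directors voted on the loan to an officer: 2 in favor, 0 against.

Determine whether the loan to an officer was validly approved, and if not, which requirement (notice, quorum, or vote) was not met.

Valid — all requirements satisfied.

Notice: 49 hours given; 48 required (49 ≥ 48). Satisfied.
Quorum: 3 present (interested directors count toward quorum); quorum is 3. Satisfied.
Vote: the loan to an officer requires three-fourths of the disinterested directors present (3 − 1 = 2). 3/4 of 2 = 1.50, rounded up to 2, so 2 affirmative votes are needed; 2 voted in favor. Satisfied.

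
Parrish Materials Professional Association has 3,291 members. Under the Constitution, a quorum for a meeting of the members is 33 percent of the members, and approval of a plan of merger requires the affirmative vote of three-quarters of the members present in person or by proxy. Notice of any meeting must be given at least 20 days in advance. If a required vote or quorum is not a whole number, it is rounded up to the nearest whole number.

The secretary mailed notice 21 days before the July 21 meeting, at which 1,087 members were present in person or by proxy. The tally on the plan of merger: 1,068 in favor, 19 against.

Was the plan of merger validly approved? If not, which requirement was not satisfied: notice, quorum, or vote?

Notice: 21 days given; 20 required. Satisfied.
Quorum: 33% of 3,291 = 1,086.03, rounded up to 1,087; 1,087 present. Satisfied.
Vote: requires three-fourths of those present (1,087); 3/4 of 1087 = 815.25, rounded up to 816, so 816 needed; 1,068 in favor. Satisfied.

Valid — all requirements satisfied.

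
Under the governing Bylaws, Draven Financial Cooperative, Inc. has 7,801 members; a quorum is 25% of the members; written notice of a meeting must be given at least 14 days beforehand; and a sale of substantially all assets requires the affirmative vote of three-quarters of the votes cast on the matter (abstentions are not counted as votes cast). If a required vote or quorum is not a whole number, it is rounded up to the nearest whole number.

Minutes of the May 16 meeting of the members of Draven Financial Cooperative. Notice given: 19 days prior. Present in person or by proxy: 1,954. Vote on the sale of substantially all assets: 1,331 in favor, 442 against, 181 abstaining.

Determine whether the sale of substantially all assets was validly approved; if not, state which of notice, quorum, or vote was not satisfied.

Notice: 19 days given; 14 required. Satisfied.
Quorum: 25% of 7,801 = 1,950.25, rounded up to 1,951; 1,954 present. Satisfied.
Vote: requires three-fourths of the votes cast (1,954 − 181 abstaining = 1,773); 3/4 of 1773 = 1329.75, rounded up to 1330, so 1,330 needed; 1,331 in favor. Satisfied.

Valid — all requirements satisfied.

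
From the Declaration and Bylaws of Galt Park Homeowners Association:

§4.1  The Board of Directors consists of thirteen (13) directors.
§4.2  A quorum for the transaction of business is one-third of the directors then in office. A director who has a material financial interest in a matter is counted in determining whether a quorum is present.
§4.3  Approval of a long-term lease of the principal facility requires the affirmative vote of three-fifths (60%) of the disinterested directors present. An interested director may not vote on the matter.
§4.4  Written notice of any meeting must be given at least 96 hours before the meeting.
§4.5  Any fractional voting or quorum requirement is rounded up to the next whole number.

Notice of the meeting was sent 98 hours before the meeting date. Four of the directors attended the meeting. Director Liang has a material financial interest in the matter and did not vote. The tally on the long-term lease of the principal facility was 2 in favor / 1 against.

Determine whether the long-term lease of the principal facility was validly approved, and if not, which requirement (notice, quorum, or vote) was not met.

Notice: 98 hours given; 96 required (98 ≥ 96). Satisfied.
Quorum: 4 present (interested directors count toward quorum); quorum is 5. Not satisfied.
Vote: the long-term lease of the principal facility requires three-fifths of the disinterested directors present (4 − 1 = 3). 3/5 of 3 = 1.80, rounded up to 2, so 2 affirmative votes are needed; 2 voted in favor. Satisfied. (Moot — without a quorum no business can be validly transacted.)

Invalid — quorum requirement not satisfied.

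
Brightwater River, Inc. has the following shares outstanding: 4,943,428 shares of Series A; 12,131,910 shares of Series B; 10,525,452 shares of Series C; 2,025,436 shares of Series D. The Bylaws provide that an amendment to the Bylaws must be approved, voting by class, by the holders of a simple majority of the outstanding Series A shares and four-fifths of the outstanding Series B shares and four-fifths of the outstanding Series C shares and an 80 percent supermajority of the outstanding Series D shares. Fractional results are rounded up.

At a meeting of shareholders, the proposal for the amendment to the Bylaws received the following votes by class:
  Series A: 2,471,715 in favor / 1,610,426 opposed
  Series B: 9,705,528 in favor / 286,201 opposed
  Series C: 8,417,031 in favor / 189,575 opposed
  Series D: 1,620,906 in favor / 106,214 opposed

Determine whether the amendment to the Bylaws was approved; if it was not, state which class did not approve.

Not approved — the Series C shares did not give the required vote.

Series A: a majority of 4943428 is 2471715; 2,471,715 required, 2,471,715 in favor — approved.
Series B: 4/5 of 12131910 = 9705528; 9,705,528 required, 9,705,528 in favor — approved.
Series C: 4/5 of 10525452 = 8420361.60, rounded up to 8420362; 8,420,362 required, 8,417,031 in favor — not approved.
Series D: 4/5 of 2025436 = 1620348.80, rounded up to 1620349; 1,620,349 required, 1,620,906 in favor — approved.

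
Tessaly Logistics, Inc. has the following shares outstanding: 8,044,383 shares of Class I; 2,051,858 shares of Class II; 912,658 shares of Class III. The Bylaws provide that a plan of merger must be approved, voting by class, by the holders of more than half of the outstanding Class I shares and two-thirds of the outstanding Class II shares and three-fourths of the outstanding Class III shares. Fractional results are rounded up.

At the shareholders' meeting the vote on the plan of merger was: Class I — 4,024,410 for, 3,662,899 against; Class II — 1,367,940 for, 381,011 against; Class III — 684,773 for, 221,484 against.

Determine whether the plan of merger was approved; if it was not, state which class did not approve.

Class I: a majority of 8044383 is 4022192; 4,022,192 required, 4,024,410 in favor — approved.
Class II: 2/3 of 2051858 = 1367905.33, rounded up to 1367906; 1,367,906 required, 1,367,940 in favor — approved.
Class III: 3/4 of 912658 = 684493.50, rounded up to 684494; 684,494 required, 684,773 in favor — approved.

Approved — every class gave the required vote.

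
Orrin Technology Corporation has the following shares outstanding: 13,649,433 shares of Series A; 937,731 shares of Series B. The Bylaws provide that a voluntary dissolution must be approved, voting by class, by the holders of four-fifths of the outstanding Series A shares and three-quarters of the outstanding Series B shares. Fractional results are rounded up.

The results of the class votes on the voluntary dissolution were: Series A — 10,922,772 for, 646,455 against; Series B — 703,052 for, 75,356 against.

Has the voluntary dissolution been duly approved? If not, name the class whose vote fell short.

Not approved — the Series B shares did not give the required vote.

Series A: 4/5 of 13649433 = 10919546.40, rounded up to 10919547; 10,919,547 required, 10,922,772 in favor — approved.
Series B: 3/4 of 937731 = 703298.25, rounded up to 703299; 703,299 required, 703,052 in favor — not approved.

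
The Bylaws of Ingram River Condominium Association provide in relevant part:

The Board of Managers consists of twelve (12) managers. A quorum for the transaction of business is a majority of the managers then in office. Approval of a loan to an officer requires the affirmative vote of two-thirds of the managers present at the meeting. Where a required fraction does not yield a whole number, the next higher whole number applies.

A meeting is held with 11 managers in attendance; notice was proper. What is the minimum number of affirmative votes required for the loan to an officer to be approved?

8

The loan to an officer requires two-thirds of the managers present (11).
2/3 of 11 = 7.33, rounded up to 8.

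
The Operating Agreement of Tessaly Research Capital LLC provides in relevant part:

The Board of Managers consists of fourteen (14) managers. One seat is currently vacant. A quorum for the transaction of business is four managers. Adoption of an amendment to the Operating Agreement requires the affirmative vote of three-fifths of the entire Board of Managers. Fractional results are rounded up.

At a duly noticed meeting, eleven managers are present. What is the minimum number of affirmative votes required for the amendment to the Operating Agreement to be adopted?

9

The amendment to the Operating Agreement requires three-fifths of the entire Board of Managers (14).
3/5 of 14 = 8.40, rounded up to 9.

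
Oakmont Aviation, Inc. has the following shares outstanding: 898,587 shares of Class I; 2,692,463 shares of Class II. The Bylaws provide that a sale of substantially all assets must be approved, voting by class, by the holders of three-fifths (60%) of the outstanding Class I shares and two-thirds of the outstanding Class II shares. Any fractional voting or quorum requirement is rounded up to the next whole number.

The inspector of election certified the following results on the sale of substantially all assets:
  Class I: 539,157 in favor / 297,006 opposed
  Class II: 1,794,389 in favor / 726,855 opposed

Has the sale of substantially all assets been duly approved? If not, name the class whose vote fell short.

Class I: 3/5 of 898587 = 539152.20, rounded up to 539153; 539,153 required, 539,157 in favor — approved.
Class II: 2/3 of 2692463 = 1794975.33, rounded up to 1794976; 1,794,976 required, 1,794,389 in favor — not approved.

Not approved — the Class II shares did not give the required vote.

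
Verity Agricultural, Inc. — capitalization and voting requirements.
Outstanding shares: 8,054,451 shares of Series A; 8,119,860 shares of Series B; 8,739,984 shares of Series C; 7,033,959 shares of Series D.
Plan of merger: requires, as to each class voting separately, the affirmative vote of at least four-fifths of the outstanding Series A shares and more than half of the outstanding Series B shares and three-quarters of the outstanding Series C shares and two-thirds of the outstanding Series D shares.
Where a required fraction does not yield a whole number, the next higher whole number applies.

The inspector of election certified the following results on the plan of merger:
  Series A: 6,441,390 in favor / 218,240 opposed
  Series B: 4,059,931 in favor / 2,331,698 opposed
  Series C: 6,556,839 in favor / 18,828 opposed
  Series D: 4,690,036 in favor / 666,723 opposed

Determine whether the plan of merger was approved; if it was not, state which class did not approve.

Series A: 4/5 of 8054451 = 6443560.80, rounded up to 6443561; 6,443,561 required, 6,441,390 in favor — not approved.
Series B: a majority of 8119860 is 4059931; 4,059,931 required, 4,059,931 in favor — approved.
Series C: 3/4 of 8739984 = 6554988; 6,554,988 required, 6,556,839 in favor — approved.
Series D: 2/3 of 7033959 = 4689306; 4,689,306 required, 4,690,036 in favor — approved.

Not approved — the Series A shares did not give the required vote.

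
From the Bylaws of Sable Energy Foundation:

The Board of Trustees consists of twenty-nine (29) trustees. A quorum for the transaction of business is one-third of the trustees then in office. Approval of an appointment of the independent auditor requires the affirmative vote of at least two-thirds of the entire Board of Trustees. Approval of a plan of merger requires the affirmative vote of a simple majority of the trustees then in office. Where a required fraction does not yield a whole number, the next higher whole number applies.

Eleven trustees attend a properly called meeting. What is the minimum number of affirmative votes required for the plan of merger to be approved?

15

The plan of merger requires a majority of the trustees then in office (29).
A majority of 29 is 15.
(Only 11 can vote, so the plan of merger cannot pass at this meeting, but the required vote is still 15.)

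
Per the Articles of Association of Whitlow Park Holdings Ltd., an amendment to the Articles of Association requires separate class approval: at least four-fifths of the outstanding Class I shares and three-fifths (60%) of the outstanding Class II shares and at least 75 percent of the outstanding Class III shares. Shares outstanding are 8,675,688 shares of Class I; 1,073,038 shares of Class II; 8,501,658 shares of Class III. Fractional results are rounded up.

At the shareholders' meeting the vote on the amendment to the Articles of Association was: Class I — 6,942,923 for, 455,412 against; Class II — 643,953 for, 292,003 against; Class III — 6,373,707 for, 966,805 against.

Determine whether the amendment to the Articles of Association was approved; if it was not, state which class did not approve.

Class I: 4/5 of 8675688 = 6940550.40, rounded up to 6940551; 6,940,551 required, 6,942,923 in favor — approved.
Class II: 3/5 of 1073038 = 643822.80, rounded up to 643823; 643,823 required, 643,953 in favor — approved.
Class III: 3/4 of 8501658 = 6376243.50, rounded up to 6376244; 6,376,244 required, 6,373,707 in favor — not approved.

Not approved — the Class III shares did not give the required vote.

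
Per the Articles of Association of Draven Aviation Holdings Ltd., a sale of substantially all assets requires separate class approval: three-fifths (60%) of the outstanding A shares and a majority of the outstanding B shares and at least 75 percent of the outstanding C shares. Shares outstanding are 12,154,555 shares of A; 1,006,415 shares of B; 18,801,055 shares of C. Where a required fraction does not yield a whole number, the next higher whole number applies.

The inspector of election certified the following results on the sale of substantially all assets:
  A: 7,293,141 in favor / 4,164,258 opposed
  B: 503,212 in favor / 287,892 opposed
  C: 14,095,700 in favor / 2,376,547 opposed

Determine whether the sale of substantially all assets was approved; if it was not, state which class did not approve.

Not approved — the C shares did not give the required vote.

A: 3/5 of 12154555 = 7292733; 7,292,733 required, 7,293,141 in favor — approved.
B: a majority of 1006415 is 503208; 503,208 required, 503,212 in favor — approved.
C: 3/4 of 18801055 = 14100791.25, rounded up to 14100792; 14,100,792 required, 14,095,700 in favor — not approved.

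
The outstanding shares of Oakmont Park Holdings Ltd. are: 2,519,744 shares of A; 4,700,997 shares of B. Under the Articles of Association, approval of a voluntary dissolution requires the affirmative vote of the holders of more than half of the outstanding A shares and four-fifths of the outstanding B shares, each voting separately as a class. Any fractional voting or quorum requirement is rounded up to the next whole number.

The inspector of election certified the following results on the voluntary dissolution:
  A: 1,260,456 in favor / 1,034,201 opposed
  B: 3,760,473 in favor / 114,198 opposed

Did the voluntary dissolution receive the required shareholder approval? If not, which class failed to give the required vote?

Not approved — the B shares did not give the required vote.

A: a majority of 2519744 is 1259873; 1,259,873 required, 1,260,456 in favor — approved.
B: 4/5 of 4700997 = 3760797.60, rounded up to 3760798; 3,760,798 required, 3,760,473 in favor — not approved.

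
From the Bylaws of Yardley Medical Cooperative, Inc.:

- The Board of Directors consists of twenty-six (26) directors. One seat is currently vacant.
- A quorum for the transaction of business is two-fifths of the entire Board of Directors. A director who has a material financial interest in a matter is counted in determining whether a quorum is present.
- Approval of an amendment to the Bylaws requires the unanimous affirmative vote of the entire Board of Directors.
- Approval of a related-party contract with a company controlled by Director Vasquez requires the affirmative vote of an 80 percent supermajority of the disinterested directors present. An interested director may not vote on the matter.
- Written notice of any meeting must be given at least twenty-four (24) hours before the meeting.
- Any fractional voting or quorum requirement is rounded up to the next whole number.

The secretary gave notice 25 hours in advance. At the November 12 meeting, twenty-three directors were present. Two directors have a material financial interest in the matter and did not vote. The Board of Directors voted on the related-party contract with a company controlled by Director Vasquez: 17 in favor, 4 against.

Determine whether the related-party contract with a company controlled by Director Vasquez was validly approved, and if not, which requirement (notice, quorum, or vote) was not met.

Valid — all requirements satisfied.

Notice: 25 hours given; 24 required (25 ≥ 24). Satisfied.
Quorum: 23 present (interested directors count toward quorum); quorum is 11. Satisfied.
Vote: the related-party contract with a company controlled by Director Vasquez requires four-fifths of the disinterested directors present (23 − 2 = 21). 4/5 of 21 = 16.80, rounded up to 17, so 17 affirmative votes are needed; 17 voted in favor. Satisfied.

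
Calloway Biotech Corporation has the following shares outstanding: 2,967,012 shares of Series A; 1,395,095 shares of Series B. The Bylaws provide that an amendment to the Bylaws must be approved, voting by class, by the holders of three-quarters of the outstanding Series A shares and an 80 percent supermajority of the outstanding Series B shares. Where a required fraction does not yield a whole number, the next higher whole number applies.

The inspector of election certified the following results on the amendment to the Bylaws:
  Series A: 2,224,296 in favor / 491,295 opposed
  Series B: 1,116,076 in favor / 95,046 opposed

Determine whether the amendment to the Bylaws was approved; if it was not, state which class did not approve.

Not approved — the Series A shares did not give the required vote.

Series A: 3/4 of 2967012 = 2225259; 2,225,259 required, 2,224,296 in favor — not approved.
Series B: 4/5 of 1395095 = 1116076; 1,116,076 required, 1,116,076 in favor — approved.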